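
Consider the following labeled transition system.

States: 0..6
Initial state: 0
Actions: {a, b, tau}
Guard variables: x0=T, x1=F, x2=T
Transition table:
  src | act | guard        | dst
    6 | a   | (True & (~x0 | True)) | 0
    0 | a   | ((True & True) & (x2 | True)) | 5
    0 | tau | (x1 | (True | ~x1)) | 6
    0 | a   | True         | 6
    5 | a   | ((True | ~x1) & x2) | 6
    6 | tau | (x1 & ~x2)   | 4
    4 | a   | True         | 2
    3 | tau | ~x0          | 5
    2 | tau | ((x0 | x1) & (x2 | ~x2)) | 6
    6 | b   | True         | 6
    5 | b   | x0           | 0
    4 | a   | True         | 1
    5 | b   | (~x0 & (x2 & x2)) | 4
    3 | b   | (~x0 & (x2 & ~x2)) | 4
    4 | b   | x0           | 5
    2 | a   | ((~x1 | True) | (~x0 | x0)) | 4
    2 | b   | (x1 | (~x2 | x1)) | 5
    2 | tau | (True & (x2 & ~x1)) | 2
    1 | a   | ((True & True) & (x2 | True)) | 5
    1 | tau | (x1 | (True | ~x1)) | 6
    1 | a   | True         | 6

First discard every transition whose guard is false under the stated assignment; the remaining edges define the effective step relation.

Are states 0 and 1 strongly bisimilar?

Compute ~ classes (split until stable):
  round 0: {{0,1,2,3,4,5,6}}
  round 1: {{0,1,2},{3},{4,5,6}}
  round 2: {{0,1},{2},{3},{4,6},{5}}
  round 3: {{0,1},{2},{3},{4},{5},{6}}
stable after 4 split(s): 6 block(s)
class of 0: {0,1}; class of 1: {0,1}

Answer: BISIMILAR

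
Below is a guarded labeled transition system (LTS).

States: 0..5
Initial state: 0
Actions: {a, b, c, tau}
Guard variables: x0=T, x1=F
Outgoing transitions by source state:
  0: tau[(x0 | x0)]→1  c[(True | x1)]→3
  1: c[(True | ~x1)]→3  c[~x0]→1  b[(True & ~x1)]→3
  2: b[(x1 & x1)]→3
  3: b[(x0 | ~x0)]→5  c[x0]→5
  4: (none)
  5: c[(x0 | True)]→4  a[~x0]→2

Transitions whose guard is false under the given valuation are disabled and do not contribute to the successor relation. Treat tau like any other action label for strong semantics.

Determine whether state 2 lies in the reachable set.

Answer: UNREACHABLE

Trace:
After dropping false guards: 7 live edges.
Layer 0: {0}
Layer 1: {1,3}  cumulative {0,1,3}
Layer 2: {5}  cumulative {0,1,3,5}
Layer 3: {4}  cumulative {0,1,3,4,5}
Reach set: {0,1,3,4,5}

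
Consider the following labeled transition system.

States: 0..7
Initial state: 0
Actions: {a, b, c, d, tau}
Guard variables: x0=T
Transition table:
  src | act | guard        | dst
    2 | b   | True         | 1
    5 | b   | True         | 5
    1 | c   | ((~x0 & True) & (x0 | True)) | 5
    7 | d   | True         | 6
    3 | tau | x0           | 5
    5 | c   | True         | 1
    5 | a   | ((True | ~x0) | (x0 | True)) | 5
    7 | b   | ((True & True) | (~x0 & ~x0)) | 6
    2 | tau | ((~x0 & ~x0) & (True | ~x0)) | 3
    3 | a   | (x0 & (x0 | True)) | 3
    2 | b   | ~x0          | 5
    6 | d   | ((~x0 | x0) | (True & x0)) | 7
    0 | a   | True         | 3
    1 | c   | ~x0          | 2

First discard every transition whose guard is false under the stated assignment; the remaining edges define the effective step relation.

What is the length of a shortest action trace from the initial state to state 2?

Answer: UNREACHABLE

Trace:
Breadth-first toward 2:
  Layer 0: {0}
  Layer 1: {3}
  Layer 2: {5}
  Layer 3: {1}
2 never appears.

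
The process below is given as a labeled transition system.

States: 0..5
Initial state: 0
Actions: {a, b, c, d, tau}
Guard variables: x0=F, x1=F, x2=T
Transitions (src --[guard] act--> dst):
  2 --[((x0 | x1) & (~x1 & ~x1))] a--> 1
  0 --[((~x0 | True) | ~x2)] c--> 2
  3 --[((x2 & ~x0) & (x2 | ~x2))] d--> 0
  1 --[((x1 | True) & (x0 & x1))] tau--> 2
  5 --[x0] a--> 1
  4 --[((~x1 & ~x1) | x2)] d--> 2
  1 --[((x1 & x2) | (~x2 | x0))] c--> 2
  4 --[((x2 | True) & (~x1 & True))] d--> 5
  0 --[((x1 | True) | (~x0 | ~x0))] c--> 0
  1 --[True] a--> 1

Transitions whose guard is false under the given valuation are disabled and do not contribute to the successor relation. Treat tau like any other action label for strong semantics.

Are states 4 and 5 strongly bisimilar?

Answer: NOT BISIMILAR

Working:
Compute ~ classes (split until stable):
  round 0: {{0,1,2,3,4,5}}
  round 1: {{0},{1},{2,5},{3,4}}
  round 2: {{0},{1},{2,5},{3},{4}}
Fixed point at round 3; 5 class(es).
[4]={4}  [5]={2,5}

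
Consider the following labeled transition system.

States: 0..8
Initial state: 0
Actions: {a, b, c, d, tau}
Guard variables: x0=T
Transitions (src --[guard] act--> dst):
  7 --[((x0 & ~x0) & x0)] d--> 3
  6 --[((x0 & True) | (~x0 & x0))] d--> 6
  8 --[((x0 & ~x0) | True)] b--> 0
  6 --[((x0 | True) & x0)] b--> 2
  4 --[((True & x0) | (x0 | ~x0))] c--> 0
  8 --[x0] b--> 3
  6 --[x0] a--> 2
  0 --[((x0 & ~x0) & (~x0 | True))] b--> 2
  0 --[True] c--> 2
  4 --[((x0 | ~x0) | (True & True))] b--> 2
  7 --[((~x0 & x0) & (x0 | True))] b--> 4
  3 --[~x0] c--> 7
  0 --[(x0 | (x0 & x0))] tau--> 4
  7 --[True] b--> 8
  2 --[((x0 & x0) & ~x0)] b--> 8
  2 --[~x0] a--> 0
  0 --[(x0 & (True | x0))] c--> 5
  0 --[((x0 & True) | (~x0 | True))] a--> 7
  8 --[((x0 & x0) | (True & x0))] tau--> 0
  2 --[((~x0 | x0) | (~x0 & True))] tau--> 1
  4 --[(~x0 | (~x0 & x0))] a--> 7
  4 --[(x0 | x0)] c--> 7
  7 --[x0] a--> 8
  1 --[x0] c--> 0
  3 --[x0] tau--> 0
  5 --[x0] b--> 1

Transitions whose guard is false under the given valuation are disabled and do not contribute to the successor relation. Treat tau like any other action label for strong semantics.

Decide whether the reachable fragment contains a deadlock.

Reach set: {0,1,2,3,4,5,7,8}
  0: a→7  c→2  c→5  tau→4  [4 out]
  1: c→0  [1 out]
  2: tau→1  [1 out]
  3: tau→0  [1 out]
  4: b→2  c→0  c→7  [3 out]
  5: b→1  [1 out]
  7: a→8  b→8  [2 out]
  8: b→0  b→3  tau→0  [3 out]

Answer: DEADLOCK-FREE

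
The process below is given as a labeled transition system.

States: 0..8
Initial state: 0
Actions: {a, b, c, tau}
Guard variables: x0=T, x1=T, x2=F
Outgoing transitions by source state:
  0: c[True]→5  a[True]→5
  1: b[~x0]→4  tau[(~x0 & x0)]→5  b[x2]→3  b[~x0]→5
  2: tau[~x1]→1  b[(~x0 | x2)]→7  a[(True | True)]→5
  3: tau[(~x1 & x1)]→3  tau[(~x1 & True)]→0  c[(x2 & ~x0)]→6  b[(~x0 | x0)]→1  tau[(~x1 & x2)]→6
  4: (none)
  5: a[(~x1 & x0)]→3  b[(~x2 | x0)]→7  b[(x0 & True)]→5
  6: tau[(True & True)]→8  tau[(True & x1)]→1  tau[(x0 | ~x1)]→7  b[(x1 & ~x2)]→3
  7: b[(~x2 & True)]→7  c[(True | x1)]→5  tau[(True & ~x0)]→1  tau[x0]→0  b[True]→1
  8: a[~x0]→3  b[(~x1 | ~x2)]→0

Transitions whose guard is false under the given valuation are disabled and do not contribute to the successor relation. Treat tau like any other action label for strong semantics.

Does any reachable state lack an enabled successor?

Answer: DEADLOCK at state 1

Working:
Reachable = {0,1,5,7}
  0: a→5  c→5  [2 out]
  1: ∅  [no exit]
  5: b→5  b→7  [2 out]
  7: b→1  b→7  c→5  tau→0  [4 out]
witness 1: c·b·b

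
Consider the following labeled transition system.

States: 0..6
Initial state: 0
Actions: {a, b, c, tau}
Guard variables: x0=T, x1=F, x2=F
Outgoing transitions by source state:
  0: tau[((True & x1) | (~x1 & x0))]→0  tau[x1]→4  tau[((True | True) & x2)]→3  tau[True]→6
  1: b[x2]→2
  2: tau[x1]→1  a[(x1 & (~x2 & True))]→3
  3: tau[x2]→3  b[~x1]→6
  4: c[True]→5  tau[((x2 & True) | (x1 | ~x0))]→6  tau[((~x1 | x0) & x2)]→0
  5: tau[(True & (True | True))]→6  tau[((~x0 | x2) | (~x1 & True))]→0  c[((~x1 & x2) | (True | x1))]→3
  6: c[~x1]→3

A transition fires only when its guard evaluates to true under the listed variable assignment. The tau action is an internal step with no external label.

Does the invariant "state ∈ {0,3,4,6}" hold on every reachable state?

Answer: INVARIANT HOLDS

Working:
Allowed set {0,3,4,6}
R = {0,3,6}
  0: ✓
  3: ✓
  6: ✓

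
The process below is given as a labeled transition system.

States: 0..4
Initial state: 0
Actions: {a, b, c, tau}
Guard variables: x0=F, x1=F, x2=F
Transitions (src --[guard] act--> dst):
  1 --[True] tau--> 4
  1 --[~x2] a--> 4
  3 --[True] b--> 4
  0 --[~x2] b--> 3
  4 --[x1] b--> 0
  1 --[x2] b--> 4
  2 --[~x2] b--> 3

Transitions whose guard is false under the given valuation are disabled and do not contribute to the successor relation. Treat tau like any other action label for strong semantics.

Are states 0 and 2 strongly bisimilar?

Refine partition for ~:
  π0 = {{0,1,2,3,4}}
  π1 = {{0,2,3},{1},{4}}
  π2 = {{0,2},{1},{3},{4}}
stable after 3 split(s): 4 block(s)
class of 0: {0,2}; class of 2: {0,2}

Answer: BISIMILAR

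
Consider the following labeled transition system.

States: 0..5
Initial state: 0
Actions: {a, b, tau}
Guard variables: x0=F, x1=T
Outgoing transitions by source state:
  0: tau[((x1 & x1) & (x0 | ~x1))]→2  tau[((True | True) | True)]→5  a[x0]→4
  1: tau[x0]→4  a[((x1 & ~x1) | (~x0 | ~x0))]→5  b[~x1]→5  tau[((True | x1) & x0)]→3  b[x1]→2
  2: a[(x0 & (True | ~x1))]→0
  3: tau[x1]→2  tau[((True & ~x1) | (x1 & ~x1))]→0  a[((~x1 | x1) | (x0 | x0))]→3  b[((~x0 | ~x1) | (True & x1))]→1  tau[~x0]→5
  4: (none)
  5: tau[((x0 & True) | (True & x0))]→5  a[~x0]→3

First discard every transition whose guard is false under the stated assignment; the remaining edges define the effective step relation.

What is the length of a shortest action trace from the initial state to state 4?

Answer: UNREACHABLE

Analysis:
Layered search for 4:
  Layer 0: {0}
  Layer 1: {5}
  Layer 2: {3}
  Layer 3: {1,2}
4 never appears.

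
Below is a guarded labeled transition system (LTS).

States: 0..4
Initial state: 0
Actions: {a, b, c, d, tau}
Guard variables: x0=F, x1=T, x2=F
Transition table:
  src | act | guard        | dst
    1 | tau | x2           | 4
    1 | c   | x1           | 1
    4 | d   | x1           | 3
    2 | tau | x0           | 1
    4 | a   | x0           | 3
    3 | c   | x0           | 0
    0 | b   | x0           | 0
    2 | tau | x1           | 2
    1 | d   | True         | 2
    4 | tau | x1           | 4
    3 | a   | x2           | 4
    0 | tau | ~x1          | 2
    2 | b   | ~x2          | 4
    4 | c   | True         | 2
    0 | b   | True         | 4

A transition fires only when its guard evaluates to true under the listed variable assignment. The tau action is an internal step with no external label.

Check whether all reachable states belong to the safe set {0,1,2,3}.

Answer: INVARIANT VIOLATED at state 4

Working:
Safe = {0,1,2,3}
R = {0,2,3,4}
  0: safe
  2: safe
  3: safe
  4: ✗ unsafe
counterexample path to 4: b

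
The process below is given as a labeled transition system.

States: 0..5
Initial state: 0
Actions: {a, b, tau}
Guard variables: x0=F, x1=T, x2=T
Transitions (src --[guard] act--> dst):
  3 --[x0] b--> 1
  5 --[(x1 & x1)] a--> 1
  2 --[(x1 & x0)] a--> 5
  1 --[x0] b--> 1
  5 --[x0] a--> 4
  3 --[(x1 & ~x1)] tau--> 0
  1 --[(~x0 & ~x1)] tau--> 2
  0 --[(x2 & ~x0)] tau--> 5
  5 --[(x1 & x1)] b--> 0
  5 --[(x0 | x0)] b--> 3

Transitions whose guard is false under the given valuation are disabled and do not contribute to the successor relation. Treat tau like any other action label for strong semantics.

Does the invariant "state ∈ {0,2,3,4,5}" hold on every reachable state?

Answer: INVARIANT VIOLATED at state 1

Trace:
Inv-set: {0,2,3,4,5}
R = {0,1,5}
  0: safe
  1: outside
  5: safe
reach 1 via tau·a — violates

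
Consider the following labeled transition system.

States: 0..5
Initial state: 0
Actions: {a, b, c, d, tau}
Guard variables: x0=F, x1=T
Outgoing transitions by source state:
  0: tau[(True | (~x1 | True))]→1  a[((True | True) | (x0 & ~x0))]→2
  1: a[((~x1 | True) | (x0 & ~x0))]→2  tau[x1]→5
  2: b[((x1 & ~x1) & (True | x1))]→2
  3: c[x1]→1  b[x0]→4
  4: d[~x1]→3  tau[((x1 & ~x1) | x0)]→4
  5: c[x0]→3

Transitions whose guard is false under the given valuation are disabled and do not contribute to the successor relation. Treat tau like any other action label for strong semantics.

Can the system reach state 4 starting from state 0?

Answer: UNREACHABLE

Analysis:
Guard filter leaves 5 enabled edge(s).
Layer 0: {0}
Layer 1: {1,2}  now seen {0,1,2}
Layer 2: {5}  now seen {0,1,2,5}
Reachable = {0,1,2,5}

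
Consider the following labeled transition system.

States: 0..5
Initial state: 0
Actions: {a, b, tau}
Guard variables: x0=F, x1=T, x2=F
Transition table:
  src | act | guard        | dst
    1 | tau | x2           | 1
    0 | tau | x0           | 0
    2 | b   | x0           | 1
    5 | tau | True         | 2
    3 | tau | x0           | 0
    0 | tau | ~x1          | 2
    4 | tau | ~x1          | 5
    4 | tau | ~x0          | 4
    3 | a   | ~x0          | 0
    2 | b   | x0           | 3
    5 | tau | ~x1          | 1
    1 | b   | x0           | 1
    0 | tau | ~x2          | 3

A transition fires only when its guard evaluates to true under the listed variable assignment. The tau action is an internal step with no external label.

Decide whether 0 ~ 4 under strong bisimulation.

Compute ~ classes (split until stable):
  P[0] = {{0,1,2,3,4,5}}
  P[1] = {{0,4,5},{1,2},{3}}
  P[2] = {{0},{1,2},{3},{4},{5}}
5 equivalence class(es) (converged in 3)
class of 0: {0}; class of 4: {4}

Answer: NOT BISIMILAR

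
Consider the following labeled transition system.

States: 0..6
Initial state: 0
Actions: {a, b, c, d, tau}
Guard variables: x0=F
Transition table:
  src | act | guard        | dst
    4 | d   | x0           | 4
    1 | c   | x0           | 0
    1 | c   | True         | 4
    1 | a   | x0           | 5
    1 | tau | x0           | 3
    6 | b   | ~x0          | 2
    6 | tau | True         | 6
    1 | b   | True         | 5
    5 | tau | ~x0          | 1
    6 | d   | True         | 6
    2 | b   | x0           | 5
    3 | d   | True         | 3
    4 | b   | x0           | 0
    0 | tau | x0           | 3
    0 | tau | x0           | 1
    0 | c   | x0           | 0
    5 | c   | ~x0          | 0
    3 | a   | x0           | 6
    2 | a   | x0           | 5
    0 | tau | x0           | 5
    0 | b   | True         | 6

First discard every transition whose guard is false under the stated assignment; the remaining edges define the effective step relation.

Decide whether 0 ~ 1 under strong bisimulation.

Answer: NOT BISIMILAR

Trace:
Bisimulation quotient by refinement:
  π0 = {{0,1,2,3,4,5,6}}
  π1 = {{0},{1},{2,4},{3},{5},{6}}
Fixed point at round 2; 6 class(es).
[0]={0}  [1]={1}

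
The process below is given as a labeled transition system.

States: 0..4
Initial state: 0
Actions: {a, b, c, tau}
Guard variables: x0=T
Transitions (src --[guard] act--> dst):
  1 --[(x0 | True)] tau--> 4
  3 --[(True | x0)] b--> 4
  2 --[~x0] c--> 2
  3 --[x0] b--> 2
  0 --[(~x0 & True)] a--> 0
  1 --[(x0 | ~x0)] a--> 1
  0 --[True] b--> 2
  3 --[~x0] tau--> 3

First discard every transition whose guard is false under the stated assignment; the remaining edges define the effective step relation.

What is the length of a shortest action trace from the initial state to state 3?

BFS to 3:
  depth 0: {0}
  depth 1: {2}
3 never appears.

Answer: UNREACHABLE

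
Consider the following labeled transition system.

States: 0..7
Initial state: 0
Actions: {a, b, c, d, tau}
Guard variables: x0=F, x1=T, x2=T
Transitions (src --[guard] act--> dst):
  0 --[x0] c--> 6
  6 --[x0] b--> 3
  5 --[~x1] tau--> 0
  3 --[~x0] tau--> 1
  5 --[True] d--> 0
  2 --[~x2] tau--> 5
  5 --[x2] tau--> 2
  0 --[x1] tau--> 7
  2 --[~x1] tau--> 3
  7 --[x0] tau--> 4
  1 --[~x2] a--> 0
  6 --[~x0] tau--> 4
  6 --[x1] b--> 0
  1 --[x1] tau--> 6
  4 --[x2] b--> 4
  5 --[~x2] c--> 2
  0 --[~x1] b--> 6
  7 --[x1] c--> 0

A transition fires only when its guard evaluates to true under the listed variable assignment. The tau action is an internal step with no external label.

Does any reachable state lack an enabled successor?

Answer: DEADLOCK-FREE

Analysis:
Reach set: {0,7}
  0: tau→7  [deg 1]
  7: c→0  [deg 1]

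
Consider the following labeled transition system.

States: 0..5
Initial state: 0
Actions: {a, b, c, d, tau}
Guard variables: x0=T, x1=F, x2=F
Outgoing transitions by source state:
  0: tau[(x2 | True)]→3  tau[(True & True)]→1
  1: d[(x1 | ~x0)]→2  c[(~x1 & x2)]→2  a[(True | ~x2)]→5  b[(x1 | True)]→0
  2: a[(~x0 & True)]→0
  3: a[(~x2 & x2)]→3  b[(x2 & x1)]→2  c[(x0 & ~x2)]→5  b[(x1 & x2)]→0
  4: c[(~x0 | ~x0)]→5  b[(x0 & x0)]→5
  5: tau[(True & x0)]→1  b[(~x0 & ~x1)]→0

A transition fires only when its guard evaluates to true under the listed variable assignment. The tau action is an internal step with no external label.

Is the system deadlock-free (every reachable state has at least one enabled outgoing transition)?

Answer: DEADLOCK-FREE

Working:
R = {0,1,3,5}
  0: tau→1  tau→3  [2 out]
  1: a→5  b→0  [2 out]
  3: c→5  [1 out]
  5: tau→1  [1 out]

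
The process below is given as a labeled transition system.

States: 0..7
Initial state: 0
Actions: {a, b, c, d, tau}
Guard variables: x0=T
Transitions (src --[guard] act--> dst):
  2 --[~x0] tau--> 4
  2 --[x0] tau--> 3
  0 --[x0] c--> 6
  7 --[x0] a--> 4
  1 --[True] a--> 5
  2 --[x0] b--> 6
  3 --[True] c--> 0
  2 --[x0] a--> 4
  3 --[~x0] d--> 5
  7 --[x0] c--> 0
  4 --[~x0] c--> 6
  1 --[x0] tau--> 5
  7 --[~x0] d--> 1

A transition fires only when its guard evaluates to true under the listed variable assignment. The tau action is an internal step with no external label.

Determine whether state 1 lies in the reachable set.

Answer: UNREACHABLE

Trace:
9 transition(s) survive guard evaluation.
L0 = {0}
L1 = {6}  cumulative {0,6}
Reach set: {0,6}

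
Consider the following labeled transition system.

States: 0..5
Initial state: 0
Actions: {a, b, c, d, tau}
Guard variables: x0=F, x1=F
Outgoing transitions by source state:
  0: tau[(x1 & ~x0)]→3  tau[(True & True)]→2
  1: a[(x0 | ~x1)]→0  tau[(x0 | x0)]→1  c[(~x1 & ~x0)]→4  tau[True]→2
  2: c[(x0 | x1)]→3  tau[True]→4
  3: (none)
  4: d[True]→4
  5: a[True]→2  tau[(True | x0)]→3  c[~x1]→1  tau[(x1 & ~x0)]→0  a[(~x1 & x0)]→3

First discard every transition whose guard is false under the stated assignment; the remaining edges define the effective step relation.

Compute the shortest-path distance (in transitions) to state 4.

BFS to 4:
  L0 = {0}
  L1 = {2}
  L2 = {4}
first hit 4 at d=2 via tau·tau

Answer: 2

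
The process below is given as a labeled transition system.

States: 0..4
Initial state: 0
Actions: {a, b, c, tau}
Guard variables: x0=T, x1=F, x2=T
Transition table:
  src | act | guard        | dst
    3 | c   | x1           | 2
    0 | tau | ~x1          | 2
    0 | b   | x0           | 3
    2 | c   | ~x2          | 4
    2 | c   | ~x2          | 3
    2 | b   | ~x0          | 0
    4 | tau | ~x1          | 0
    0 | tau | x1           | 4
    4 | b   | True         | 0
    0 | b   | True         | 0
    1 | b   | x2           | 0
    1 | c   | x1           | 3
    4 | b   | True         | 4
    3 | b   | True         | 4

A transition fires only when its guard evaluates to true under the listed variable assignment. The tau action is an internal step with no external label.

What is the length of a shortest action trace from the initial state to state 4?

Layered search for 4:
  Layer 0: {0}
  Layer 1: {2,3}
  Layer 2: {4}
first hit 4 at d=2 via b·b

Answer: 2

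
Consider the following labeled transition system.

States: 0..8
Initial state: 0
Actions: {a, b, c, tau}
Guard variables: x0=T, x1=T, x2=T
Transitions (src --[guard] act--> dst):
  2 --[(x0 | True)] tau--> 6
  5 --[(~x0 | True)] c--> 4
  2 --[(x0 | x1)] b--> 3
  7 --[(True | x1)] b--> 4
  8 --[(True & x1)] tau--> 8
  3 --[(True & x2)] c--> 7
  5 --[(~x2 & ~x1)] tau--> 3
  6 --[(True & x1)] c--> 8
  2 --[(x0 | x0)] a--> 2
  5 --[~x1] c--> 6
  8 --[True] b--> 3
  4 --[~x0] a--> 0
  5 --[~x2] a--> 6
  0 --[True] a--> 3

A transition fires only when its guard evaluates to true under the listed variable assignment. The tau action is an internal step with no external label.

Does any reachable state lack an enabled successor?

Reach set: {0,3,4,7}
  0: a→3  [deg 1]
  3: c→7  [deg 1]
  4: ∅  [STUCK]
  7: b→4  [deg 1]
witness 4: a·c·b

Answer: DEADLOCK at state 4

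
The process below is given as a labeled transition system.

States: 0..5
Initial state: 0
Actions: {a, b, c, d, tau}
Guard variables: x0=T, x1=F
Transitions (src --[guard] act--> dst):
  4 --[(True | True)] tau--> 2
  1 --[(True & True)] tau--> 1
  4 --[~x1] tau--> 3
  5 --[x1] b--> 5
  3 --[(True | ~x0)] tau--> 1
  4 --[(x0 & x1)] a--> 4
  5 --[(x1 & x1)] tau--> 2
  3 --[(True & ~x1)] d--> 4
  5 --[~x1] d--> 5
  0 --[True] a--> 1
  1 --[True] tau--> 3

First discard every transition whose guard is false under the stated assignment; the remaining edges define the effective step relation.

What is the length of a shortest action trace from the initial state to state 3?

BFS to 3:
  L0 = {0}
  L1 = {1}
  L2 = {3}
3 enters at depth 2; path a·tau

Answer: 2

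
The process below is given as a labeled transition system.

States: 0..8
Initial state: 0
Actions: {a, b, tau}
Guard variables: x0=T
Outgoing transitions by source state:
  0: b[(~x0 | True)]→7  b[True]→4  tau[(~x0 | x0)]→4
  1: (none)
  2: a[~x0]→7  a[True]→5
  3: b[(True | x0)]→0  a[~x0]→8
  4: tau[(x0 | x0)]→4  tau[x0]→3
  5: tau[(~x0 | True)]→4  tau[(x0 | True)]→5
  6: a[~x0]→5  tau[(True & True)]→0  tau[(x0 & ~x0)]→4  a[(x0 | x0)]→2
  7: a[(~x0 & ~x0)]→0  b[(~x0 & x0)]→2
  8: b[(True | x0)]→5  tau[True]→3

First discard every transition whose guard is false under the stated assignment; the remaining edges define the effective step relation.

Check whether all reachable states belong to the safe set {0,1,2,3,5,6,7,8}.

Answer: INVARIANT VIOLATED at state 4

Analysis:
Safe = {0,1,2,3,5,6,7,8}
R = {0,3,4,7}
  0: ok
  3: ok
  4: ✗ unsafe
  7: ok
reach 4 via b — violates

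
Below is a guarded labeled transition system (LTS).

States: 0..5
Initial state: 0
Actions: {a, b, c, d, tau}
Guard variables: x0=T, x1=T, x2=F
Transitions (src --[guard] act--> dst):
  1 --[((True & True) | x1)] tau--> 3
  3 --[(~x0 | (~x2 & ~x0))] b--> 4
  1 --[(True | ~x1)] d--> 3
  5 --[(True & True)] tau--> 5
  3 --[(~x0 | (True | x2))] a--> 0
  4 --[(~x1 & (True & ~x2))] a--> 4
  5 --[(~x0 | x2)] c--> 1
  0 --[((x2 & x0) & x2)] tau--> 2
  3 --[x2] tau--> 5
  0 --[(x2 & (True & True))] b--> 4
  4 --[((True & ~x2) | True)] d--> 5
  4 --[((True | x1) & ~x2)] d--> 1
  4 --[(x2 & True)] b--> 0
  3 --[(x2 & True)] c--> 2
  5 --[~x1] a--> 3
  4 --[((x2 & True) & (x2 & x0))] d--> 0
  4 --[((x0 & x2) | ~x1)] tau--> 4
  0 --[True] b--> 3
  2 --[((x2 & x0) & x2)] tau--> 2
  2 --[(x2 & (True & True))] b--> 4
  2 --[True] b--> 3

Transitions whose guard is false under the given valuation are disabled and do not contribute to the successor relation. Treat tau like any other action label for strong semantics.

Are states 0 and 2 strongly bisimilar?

Answer: BISIMILAR

Working:
Bisimulation quotient by refinement:
  round 0: {{0,1,2,3,4,5}}
  round 1: {{0,2},{1},{3},{4},{5}}
stable after 2 split(s): 5 block(s)
class of 0: {0,2}; class of 2: {0,2}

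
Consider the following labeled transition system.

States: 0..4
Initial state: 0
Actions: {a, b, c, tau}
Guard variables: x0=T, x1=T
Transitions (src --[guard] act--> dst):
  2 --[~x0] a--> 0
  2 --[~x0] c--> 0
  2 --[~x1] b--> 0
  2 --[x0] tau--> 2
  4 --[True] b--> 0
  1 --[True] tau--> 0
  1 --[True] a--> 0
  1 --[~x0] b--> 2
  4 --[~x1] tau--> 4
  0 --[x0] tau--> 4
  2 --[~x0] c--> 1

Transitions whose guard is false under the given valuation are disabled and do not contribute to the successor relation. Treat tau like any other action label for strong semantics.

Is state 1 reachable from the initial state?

After dropping false guards: 5 live edges.
Layer 0: {0}
Layer 1: {4}  total {0,4}
Reachable = {0,4}

Answer: UNREACHABLE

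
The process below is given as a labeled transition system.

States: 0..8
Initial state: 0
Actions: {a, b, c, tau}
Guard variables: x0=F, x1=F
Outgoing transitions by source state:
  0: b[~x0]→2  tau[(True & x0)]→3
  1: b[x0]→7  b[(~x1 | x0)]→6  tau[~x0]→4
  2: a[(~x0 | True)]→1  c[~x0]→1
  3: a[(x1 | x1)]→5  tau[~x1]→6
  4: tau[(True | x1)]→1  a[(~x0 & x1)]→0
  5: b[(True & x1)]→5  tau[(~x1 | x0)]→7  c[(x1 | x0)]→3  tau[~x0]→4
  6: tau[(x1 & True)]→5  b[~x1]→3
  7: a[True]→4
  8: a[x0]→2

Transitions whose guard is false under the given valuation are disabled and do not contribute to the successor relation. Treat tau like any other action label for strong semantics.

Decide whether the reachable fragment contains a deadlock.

R = {0,1,2,3,4,6}
  0: b→2  [1 out]
  1: b→6  tau→4  [2 out]
  2: a→1  c→1  [2 out]
  3: tau→6  [1 out]
  4: tau→1  [1 out]
  6: b→3  [1 out]

Answer: DEADLOCK-FREE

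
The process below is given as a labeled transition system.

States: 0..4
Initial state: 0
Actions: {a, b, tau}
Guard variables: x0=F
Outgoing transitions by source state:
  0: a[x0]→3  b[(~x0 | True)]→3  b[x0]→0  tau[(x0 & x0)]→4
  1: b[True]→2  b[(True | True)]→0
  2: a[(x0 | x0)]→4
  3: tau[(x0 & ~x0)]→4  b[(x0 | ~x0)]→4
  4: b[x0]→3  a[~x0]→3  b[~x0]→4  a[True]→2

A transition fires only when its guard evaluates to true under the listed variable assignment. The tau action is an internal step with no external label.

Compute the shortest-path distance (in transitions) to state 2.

Layered search for 2:
  L0 = {0}
  L1 = {3}
  L2 = {4}
  L3 = {2}
first hit 2 at d=3 via b·b·a

Answer: 3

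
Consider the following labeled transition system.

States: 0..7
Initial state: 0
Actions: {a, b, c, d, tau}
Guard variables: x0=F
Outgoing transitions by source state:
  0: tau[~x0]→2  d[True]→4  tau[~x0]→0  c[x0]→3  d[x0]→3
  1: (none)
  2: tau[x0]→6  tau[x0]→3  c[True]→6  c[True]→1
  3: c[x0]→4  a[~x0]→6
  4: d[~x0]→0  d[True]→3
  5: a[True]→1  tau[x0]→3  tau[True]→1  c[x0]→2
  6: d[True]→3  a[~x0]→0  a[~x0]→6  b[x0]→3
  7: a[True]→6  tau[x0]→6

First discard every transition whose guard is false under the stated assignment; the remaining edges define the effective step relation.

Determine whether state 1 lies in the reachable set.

Answer: REACHABLE

Trace:
Guard filter leaves 14 enabled edge(s).
depth 0: {0}
depth 1: {2,4}  cumulative {0,2,4}
depth 2: {1,3,6}  cumulative {0,1,2,3,4,6}
Reachable = {0,1,2,3,4,6}
trace reaching 1: tau·c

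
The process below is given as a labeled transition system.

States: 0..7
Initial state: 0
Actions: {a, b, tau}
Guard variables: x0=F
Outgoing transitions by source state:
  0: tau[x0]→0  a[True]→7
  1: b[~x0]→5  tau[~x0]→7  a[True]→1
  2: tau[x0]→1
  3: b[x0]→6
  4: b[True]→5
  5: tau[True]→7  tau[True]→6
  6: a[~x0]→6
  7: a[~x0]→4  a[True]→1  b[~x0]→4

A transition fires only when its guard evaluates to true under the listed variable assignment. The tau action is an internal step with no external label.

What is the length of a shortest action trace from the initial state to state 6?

Answer: 4

Working:
BFS to 6:
  depth 0: {0}
  depth 1: {7}
  depth 2: {1,4}
  depth 3: {5}
  depth 4: {6}
6 enters at depth 4; path a·a·b·tau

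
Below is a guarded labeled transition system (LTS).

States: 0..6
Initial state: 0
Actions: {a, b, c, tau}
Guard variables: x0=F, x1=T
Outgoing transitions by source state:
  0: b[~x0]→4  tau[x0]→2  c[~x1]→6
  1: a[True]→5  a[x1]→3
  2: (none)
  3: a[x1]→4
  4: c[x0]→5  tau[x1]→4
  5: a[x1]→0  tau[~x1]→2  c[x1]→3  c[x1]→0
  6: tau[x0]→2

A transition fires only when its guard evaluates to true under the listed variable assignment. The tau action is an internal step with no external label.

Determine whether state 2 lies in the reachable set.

Answer: UNREACHABLE

Trace:
8 transition(s) survive guard evaluation.
depth 0: {0}
depth 1: {4}  now seen {0,4}
Reach set: {0,4}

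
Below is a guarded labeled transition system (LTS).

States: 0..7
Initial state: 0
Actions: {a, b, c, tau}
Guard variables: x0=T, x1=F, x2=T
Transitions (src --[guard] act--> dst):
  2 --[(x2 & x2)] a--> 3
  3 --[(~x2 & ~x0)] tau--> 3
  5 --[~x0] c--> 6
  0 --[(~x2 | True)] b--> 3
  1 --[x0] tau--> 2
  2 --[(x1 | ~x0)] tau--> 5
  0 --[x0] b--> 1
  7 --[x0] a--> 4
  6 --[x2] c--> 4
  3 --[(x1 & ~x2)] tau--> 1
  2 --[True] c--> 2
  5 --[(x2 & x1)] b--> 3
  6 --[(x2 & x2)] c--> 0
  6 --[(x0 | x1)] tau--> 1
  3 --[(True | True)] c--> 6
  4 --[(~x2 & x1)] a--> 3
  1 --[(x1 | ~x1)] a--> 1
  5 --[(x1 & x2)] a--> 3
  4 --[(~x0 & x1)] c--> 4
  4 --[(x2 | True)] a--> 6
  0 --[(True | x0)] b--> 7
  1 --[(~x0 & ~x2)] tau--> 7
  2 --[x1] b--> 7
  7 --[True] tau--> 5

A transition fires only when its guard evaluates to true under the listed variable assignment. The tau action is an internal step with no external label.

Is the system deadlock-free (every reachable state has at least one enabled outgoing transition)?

Reach set: {0,1,2,3,4,5,6,7}
  0: b→1  b→3  b→7  [3 exit(s)]
  1: a→1  tau→2  [2 exit(s)]
  2: a→3  c→2  [2 exit(s)]
  3: c→6  [1 exit(s)]
  4: a→6  [1 exit(s)]
  5: ∅  [no exit]
  6: c→0  c→4  tau→1  [3 exit(s)]
  7: a→4  tau→5  [2 exit(s)]
Path to 5: b·tau

Answer: DEADLOCK at state 5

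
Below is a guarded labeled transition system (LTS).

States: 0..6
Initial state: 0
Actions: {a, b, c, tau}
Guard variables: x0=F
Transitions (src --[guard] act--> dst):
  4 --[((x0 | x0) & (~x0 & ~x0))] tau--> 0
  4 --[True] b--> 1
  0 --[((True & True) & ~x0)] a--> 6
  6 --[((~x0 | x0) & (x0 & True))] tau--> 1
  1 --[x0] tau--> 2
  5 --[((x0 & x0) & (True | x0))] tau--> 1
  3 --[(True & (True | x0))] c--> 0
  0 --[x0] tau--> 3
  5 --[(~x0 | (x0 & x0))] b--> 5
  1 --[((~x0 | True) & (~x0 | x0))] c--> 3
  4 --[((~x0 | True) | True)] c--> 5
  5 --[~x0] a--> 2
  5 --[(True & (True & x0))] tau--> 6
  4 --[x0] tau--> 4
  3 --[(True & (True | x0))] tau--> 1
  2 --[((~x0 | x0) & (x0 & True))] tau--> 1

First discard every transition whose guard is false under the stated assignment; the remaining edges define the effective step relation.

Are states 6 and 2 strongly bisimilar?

Compute ~ classes (split until stable):
  round 0: {{0,1,2,3,4,5,6}}
  round 1: {{0},{1},{2,6},{3},{4},{5}}
6 equivalence class(es) (converged in 2)
6∈{2,6}, 2∈{2,6}

Answer: BISIMILAR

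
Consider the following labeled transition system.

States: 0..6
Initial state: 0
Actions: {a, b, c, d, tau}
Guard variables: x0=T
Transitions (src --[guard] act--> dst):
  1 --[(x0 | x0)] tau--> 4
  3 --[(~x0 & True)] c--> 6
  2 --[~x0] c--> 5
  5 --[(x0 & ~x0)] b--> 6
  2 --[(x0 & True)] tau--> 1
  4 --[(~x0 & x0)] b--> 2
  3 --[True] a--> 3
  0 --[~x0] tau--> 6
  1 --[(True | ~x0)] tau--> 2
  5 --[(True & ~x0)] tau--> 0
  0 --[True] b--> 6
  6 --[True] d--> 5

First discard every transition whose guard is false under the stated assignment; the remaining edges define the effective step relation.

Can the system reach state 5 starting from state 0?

Answer: REACHABLE

Analysis:
Guard filter leaves 6 enabled edge(s).
L0 = {0}
L1 = {6}  cumulative {0,6}
L2 = {5}  cumulative {0,5,6}
Reach set: {0,5,6}
trace reaching 5: b·d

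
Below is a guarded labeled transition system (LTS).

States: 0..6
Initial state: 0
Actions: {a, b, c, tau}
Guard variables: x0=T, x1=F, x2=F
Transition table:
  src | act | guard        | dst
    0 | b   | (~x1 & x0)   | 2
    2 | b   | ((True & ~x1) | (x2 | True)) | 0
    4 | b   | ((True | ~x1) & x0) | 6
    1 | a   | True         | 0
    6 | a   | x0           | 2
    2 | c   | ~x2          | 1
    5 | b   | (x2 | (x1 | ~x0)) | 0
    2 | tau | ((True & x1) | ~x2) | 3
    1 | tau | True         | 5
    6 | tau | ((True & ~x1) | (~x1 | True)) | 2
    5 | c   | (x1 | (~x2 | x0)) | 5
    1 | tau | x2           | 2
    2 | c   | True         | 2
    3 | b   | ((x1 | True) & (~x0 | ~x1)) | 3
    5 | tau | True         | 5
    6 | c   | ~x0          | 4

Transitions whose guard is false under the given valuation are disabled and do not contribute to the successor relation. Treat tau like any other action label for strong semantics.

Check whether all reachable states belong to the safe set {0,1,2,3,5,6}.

Allowed set {0,1,2,3,5,6}
R = {0,1,2,3,5}
  0: ok
  1: ok
  2: ok
  3: ok
  5: ok

Answer: INVARIANT HOLDS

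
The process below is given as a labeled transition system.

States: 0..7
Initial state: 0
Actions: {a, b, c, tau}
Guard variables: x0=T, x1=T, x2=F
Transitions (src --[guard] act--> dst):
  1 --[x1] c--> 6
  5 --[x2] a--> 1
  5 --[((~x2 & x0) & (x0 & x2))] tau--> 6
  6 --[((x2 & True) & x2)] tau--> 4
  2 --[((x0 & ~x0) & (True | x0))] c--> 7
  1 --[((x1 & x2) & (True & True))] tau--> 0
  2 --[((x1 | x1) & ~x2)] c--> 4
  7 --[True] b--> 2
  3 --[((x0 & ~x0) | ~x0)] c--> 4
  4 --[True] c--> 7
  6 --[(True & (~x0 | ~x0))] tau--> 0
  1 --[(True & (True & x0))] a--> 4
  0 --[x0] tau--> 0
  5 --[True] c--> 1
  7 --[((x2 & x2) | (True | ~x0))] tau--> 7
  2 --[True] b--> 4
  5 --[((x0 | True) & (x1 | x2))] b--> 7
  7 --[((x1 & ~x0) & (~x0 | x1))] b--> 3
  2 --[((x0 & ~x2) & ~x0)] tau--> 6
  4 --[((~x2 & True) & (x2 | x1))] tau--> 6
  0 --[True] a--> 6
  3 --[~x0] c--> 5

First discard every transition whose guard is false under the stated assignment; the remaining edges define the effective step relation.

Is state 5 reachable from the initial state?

Answer: UNREACHABLE

Trace:
After dropping false guards: 12 live edges.
Layer 0: {0}
Layer 1: {6}  now seen {0,6}
Reachable = {0,6}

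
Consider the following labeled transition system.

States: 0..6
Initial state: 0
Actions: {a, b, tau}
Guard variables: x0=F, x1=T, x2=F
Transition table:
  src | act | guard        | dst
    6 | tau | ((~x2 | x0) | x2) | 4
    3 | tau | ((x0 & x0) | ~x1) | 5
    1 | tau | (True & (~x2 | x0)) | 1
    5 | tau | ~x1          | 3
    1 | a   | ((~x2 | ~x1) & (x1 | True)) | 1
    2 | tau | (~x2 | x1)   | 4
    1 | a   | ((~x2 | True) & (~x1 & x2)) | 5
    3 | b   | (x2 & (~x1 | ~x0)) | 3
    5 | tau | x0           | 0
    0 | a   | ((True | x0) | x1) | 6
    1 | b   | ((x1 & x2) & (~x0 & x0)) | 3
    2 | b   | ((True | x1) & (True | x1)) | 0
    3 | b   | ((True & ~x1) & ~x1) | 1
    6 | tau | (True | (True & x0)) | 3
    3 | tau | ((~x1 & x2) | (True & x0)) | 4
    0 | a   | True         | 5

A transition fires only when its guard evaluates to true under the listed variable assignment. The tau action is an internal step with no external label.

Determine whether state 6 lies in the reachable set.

Answer: REACHABLE

Trace:
After dropping false guards: 8 live edges.
L0 = {0}
L1 = {5,6}  total {0,5,6}
L2 = {3,4}  total {0,3,4,5,6}
Reach set: {0,3,4,5,6}
witness 6: a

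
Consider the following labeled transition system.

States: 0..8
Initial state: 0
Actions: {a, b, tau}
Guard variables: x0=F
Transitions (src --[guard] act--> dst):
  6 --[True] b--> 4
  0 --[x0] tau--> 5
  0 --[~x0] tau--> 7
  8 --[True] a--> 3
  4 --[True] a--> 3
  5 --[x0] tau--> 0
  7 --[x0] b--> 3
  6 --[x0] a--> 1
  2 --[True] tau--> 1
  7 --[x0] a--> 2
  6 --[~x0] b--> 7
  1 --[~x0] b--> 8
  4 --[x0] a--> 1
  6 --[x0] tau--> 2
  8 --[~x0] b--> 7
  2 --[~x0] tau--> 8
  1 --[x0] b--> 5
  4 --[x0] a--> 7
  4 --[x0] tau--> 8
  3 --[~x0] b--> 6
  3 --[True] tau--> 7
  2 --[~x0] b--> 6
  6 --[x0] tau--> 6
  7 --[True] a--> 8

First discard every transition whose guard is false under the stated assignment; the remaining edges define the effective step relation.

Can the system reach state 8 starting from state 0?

Answer: REACHABLE

Analysis:
After dropping false guards: 13 live edges.
L0 = {0}
L1 = {7}  cumulative {0,7}
L2 = {8}  cumulative {0,7,8}
L3 = {3}  cumulative {0,3,7,8}
L4 = {6}  cumulative {0,3,6,7,8}
L5 = {4}  cumulative {0,3,4,6,7,8}
R = {0,3,4,6,7,8}
witness 8: tau·a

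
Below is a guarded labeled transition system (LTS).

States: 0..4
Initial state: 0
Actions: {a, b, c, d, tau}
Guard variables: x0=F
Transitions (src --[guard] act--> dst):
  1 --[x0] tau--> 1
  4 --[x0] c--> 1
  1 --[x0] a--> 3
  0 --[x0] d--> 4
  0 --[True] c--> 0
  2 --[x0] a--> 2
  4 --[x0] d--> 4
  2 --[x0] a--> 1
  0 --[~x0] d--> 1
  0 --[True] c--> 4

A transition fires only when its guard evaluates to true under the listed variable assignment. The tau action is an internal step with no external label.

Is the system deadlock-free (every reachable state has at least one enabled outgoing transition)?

Reach set: {0,1,4}
  0: c→0  c→4  d→1  [3 out]
  1: ∅  [deadlock]
  4: ∅  [deadlock]
witness 1: d

Answer: DEADLOCK at state 1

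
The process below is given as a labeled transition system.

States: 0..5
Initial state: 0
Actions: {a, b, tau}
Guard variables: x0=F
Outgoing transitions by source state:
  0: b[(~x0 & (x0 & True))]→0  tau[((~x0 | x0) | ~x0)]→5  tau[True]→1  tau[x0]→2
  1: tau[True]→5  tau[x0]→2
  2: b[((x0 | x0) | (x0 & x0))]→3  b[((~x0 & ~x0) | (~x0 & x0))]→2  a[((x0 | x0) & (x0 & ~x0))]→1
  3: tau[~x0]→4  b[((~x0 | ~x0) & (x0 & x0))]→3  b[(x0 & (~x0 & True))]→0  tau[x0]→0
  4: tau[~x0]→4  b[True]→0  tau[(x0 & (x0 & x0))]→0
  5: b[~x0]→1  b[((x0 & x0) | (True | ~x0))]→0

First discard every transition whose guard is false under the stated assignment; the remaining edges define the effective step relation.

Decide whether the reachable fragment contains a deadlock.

Answer: DEADLOCK-FREE

Trace:
Reach set: {0,1,5}
  0: tau→1  tau→5  [2 out]
  1: tau→5  [1 out]
  5: b→0  b→1  [2 out]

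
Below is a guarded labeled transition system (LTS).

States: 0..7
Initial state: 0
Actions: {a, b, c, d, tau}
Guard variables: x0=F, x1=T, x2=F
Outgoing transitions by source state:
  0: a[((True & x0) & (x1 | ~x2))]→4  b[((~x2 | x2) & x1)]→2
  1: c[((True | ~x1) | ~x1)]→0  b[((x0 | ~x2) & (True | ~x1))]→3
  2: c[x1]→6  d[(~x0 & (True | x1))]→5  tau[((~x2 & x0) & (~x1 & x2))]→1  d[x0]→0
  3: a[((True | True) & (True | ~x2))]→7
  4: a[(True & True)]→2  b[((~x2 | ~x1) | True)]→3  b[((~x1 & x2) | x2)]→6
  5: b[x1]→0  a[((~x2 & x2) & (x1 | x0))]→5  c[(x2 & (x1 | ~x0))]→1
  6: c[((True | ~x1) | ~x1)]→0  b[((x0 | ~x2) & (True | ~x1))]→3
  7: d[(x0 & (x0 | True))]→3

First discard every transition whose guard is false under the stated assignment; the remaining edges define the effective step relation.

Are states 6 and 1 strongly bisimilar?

Refine partition for ~:
  round 0: {{0,1,2,3,4,5,6,7}}
  round 1: {{0,5},{1,6},{2},{3},{4},{7}}
  round 2: {{0},{1,6},{2},{3},{4},{5},{7}}
7 equivalence class(es) (converged in 3)
6∈{1,6}, 1∈{1,6}

Answer: BISIMILAR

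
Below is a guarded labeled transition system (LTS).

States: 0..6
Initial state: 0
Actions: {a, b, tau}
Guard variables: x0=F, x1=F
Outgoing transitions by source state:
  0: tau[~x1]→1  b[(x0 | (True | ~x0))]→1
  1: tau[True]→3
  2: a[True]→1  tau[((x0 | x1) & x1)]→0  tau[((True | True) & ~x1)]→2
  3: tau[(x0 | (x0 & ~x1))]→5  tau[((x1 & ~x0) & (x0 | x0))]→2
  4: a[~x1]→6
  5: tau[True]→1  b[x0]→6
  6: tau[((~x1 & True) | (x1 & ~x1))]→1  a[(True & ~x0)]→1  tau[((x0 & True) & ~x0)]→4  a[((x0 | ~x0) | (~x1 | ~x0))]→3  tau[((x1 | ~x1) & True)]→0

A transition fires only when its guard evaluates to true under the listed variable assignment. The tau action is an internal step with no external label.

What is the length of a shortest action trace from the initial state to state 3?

BFS to 3:
  depth 0: {0}
  depth 1: {1}
  depth 2: {3}
depth(3)=2, e.g. b·tau

Answer: 2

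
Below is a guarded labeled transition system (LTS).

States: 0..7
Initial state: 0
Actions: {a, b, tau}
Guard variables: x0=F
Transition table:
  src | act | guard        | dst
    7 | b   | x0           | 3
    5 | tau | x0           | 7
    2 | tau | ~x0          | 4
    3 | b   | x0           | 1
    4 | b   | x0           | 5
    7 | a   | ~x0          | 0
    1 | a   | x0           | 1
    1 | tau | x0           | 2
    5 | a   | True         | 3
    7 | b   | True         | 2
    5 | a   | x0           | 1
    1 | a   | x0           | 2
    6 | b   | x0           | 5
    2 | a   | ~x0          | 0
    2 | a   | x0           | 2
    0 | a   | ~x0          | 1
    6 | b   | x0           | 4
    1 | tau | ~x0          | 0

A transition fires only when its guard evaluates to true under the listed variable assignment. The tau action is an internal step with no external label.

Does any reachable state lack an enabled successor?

Answer: DEADLOCK-FREE

Trace:
Reach set: {0,1}
  0: a→1  [1 exit(s)]
  1: tau→0  [1 exit(s)]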